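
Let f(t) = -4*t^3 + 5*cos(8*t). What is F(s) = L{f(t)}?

By linearity of the Laplace transform, transform each term separately.
(5)·[L{cos(8t)} = s/(s^2 + 64)]; (-4)·[L{t^3} = 3!/s^4 = 6/s^4].

F(s) = 5*s/(s^2 + 64) - 24/s^4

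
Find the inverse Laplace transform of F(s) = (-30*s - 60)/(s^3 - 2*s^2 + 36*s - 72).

Factor the denominator: s^3 - 2*s^2 + 36*s - 72 = (s - 2)*(s^2 + 36).
Partial fraction decomposition gives [-3/(s - 2)] + [3*s/(s^2 + 36)] + [-24/(s^2 + 36)].
Invert each term: -3/(s - 2) ↔ -3e^(2t); 3·s/(s^2 + 36) ↔ 3cos(6t); -4·6/(s^2 + 36) ↔ -4sin(6t).

-3*exp(2*t) - 4*sin(6*t) + 3*cos(6*t)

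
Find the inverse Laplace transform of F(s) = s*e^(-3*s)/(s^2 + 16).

Heaviside(t - 3)*(cos(4*t - 12))

The factor e^(-3s) signals a time shift by c = 3 (second shifting theorem).
L{cos(4t)} = s/(s^2 + 16), so L^-1{s/(s^2 + 16)} = cos(4*t).
Hence the inverse is u(t - 3) times that function evaluated at t - 3.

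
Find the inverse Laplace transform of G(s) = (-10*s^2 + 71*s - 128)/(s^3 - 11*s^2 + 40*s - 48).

Factor the denominator: s^3 - 11*s^2 + 40*s - 48 = (s - 4)^2*(s - 3).
Partial fraction decomposition gives [-5/(s - 4)] + [-4/(s - 4)^2] + [-5/(s - 3)].
Invert each term: -5/(s - 4) ↔ -5e^(4t); -4/(s - 4)^2 ↔ -4t·e^(4t); -5/(s - 3) ↔ -5e^(3t).

-4*t*exp(4*t) - 5*exp(4*t) - 5*exp(3*t)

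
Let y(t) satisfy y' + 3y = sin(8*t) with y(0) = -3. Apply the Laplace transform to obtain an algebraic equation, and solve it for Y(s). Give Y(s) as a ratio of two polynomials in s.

Y(s) = (-3*s^2 - 184)/(s^3 + 3*s^2 + 64*s + 192)

Laplace-transform each side.
The derivative rules (L{y'} = sY - y(0) = sY - (-3)) turn the left side into (s + 3)Y - (-3).
The right side is L{sin(8*t)} = 8/(s^2 + 64).
So (s + 3)Y = 8/(s^2 + 64) + (-3).
Divide through and combine into a single rational function.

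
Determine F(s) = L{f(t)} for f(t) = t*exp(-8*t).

L{e^(-8t)} = 1/(s + 8).
Then apply L{t·g(t)} = -d/ds[G(s)] with G(s) = 1/(s + 8):
differentiating 1 time and applying the sign gives (s + 8)^(-2).

F(s) = (s + 8)^(-2)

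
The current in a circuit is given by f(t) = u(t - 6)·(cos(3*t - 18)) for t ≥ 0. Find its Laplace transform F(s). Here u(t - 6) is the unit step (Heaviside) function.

F(s) = s*exp(-6*s)/(s^2 + 9)

By the second shifting theorem, L{u(t - c)·g(t - c)} = e^(-cs)·G(s) with c = 6 and G(s) = L{g(t)}.
L{cos(3t)} = s/(s^2 + 9).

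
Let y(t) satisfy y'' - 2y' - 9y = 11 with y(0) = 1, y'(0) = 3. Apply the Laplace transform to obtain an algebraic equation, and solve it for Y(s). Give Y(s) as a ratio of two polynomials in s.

Transform both sides with L{·}.
The derivative rules (L{y''} = s^2 Y - s·y(0) - y'(0) and L{y'} = sY - y(0), with y(0) = 1, y'(0) = 3) turn the left side into (s^2 - 2*s - 9)Y - (s + 1).
The right side is L{11} = 11/s.
So (s^2 - 2*s - 9)Y = 11/s + (s + 1).
Divide through and combine into a single rational function.

Y(s) = (s^2 + s + 11)/(s^3 - 2*s^2 - 9*s)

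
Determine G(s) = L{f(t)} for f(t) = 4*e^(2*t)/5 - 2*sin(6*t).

Apply the Laplace transform termwise.
(-2)·[L{sin(6t)} = 6/(s^2 + 36)]; (4/5)·[L{e^(2t)} = 1/(s - 2)].

G(s) = -12/(s^2 + 36) + 4/(5*(s - 2))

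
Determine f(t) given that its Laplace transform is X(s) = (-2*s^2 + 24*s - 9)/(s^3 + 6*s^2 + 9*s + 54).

Factor the denominator: s^3 + 6*s^2 + 9*s + 54 = (s + 6)*(s^2 + 9).
Partial fraction decomposition gives [-5/(s + 6)] + [3*s/(s^2 + 9)] + [6/(s^2 + 9)].
Invert each term: -5/(s + 6) ↔ -5e^(-6t); 3·s/(s^2 + 9) ↔ 3cos(3t); 2·3/(s^2 + 9) ↔ 2sin(3t).

f(t) = 2*sin(3*t) + 3*cos(3*t) - 5*exp(-6*t)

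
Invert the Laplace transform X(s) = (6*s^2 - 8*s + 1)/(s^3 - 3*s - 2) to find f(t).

f(t) = -5*t*exp(-t) + exp(2*t) + 5*exp(-t)

Factor the denominator: s^3 - 3*s - 2 = (s - 2)*(s + 1)^2.
Partial fraction decomposition gives [5/(s + 1)] + [-5/(s + 1)^2] + [1/(s - 2)].
Invert each term: 5/(s + 1) ↔ 5e^(-t); -5/(s + 1)^2 ↔ -5t·e^(-t); 1/(s - 2) ↔ e^(2t).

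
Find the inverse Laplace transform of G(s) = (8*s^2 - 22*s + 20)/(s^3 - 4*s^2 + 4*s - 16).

Factor the denominator: s^3 - 4*s^2 + 4*s - 16 = (s - 4)*(s^2 + 4).
Partial fraction decomposition gives [3/(s - 4)] + [5*s/(s^2 + 4)] + [-2/(s^2 + 4)].
Invert each term: 3/(s - 4) ↔ 3e^(4t); 5·s/(s^2 + 4) ↔ 5cos(2t); -1·2/(s^2 + 4) ↔ -sin(2t).

3*exp(4*t) - sin(2*t) + 5*cos(2*t)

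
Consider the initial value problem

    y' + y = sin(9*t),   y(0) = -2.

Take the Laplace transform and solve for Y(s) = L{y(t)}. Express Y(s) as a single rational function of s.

Y(s) = (-2*s^2 - 153)/(s^3 + s^2 + 81*s + 81)

Laplace-transform each side.
With L{y'} = sY - y(0) = sY - (-2): the LHS transforms to (s + 1)Y - (-2).
The right side is L{sin(9*t)} = 9/(s^2 + 81).
So (s + 1)Y = 9/(s^2 + 81) + (-2).
Divide through and combine into a single rational function.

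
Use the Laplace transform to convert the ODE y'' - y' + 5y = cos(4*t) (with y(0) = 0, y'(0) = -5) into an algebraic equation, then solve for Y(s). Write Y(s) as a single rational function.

Transform both sides with L{·}.
Using L{y''} = s^2 Y - s·y(0) - y'(0) and L{y'} = sY - y(0), with y(0) = 0, y'(0) = -5, the left side becomes (s^2 - s + 5)Y - (-5).
The right side is L{cos(4*t)} = s/(s^2 + 16).
So (s^2 - s + 5)Y = s/(s^2 + 16) + (-5).
Solve for Y(s) and write it as one ratio of polynomials.

Y(s) = (-5*s^2 + s - 80)/(s^4 - s^3 + 21*s^2 - 16*s + 80)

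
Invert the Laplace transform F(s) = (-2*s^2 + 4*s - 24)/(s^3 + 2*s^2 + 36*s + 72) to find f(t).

f(t) = sin(6*t) - cos(6*t) - exp(-2*t)

Factor the denominator: s^3 + 2*s^2 + 36*s + 72 = (s + 2)*(s^2 + 36).
Partial fraction decomposition gives [-1/(s + 2)] + [-s/(s^2 + 36)] + [6/(s^2 + 36)].
Invert each term: -1/(s + 2) ↔ -e^(-2t); -1·s/(s^2 + 36) ↔ -cos(6t); 1·6/(s^2 + 36) ↔ sin(6t).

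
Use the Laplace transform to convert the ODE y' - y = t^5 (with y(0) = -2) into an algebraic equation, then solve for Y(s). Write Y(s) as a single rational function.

Transform both sides with L{·}.
Using L{y'} = sY - y(0) = sY - (-2), the left side becomes (s - 1)Y - (-2).
The right side is L{t^5} = 120/s^6.
So (s - 1)Y = 120/s^6 + (-2).
Isolate Y and clear denominators.

Y(s) = (-2*s^6 + 120)/(s^7 - s^6)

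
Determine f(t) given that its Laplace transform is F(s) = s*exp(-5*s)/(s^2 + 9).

f(t) = Heaviside(t - 5)*(cos(3*t - 15))

The factor e^(-5s) signals a time shift by c = 5 (second shifting theorem).
L{cos(3t)} = s/(s^2 + 9), so L^-1{s/(s^2 + 9)} = cos(3*t).
Hence the inverse is u(t - 5) times that function evaluated at t - 5.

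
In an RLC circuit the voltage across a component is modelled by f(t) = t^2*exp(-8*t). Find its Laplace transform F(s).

L{e^(-8t)} = 1/(s + 8).
Then apply L{t^2·g(t)} = (-1)^2 d^2/ds^2[G(s)] with G(s) = 1/(s + 8):
differentiating 2 times and applying the sign gives 2/(s + 8)^3.

F(s) = 2/(s + 8)^3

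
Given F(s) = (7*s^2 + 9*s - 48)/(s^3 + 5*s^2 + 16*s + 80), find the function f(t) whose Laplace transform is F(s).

f(t) = -4*sin(4*t) + 5*cos(4*t) + 2*exp(-5*t)

Factor the denominator: s^3 + 5*s^2 + 16*s + 80 = (s + 5)*(s^2 + 16).
Partial fraction decomposition gives [2/(s + 5)] + [5*s/(s^2 + 16)] + [-16/(s^2 + 16)].
Invert each term: 2/(s + 5) ↔ 2e^(-5t); 5·s/(s^2 + 16) ↔ 5cos(4t); -4·4/(s^2 + 16) ↔ -4sin(4t).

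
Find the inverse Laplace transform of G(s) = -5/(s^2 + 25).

Since L{sin(5t)} = 5/(s^2 + 25), the inverse is sin(5*t), scaled by -1.

-sin(5*t)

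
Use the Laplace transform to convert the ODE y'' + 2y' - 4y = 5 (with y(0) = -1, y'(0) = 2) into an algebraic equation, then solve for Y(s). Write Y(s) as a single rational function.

Y(s) = (-s^2 + 5)/(s^3 + 2*s^2 - 4*s)

Laplace-transform each side.
With L{y''} = s^2 Y - s·y(0) - y'(0) and L{y'} = sY - y(0), with y(0) = -1, y'(0) = 2: the LHS transforms to (s^2 + 2*s - 4)Y - (-s).
The right side is L{5} = 5/s.
So (s^2 + 2*s - 4)Y = 5/s + (-s).
Isolate Y and clear denominators.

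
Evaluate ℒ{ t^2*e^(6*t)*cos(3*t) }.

2*(s - 6)*(s^2 - 12*s + 9)/(s^2 - 12*s + 45)^3

L{cos(3t)} = s/(s^2 + 9).
Multiplying by e^(6t) shifts s → s - 6, so L{e^(6*t)*cos(3*t)} = (s - 6)/((s - 6)^2 + 9).
Then apply L{t^2·g(t)} = (-1)^2 d^2/ds^2[G(s)] with G(s) = (s - 6)/((s - 6)^2 + 9):
differentiating 2 times and applying the sign gives 2*(s - 6)*(s^2 - 12*s + 9)/(s^2 - 12*s + 45)^3.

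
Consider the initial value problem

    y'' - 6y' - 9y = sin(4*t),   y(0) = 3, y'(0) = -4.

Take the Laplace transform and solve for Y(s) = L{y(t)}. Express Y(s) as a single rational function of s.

Take the Laplace transform of both sides.
The derivative rules (L{y''} = s^2 Y - s·y(0) - y'(0) and L{y'} = sY - y(0), with y(0) = 3, y'(0) = -4) turn the left side into (s^2 - 6*s - 9)Y - (3*s - 22).
The right side is L{sin(4*t)} = 4/(s^2 + 16).
So (s^2 - 6*s - 9)Y = 4/(s^2 + 16) + (3*s - 22).
Isolate Y and clear denominators.

Y(s) = (3*s^3 - 22*s^2 + 48*s - 348)/(s^4 - 6*s^3 + 7*s^2 - 96*s - 144)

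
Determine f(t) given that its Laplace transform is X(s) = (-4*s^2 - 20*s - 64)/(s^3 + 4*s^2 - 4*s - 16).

Factor the denominator: s^3 + 4*s^2 - 4*s - 16 = (s - 2)*(s + 2)*(s + 4).
Partial fraction decomposition gives [5/(s + 2)] + [-4/(s + 4)] + [-5/(s - 2)].
Invert each term: 5/(s + 2) ↔ 5e^(-2t); -4/(s + 4) ↔ -4e^(-4t); -5/(s - 2) ↔ -5e^(2t).

f(t) = -5*exp(2*t) + 5*exp(-2*t) - 4*exp(-4*t)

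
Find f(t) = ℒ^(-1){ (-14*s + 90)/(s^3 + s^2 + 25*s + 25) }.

Factor the denominator: s^3 + s^2 + 25*s + 25 = (s + 1)*(s^2 + 25).
Partial fraction decomposition gives [4/(s + 1)] + [-4*s/(s^2 + 25)] + [-10/(s^2 + 25)].
Invert each term: 4/(s + 1) ↔ 4e^(-t); -4·s/(s^2 + 25) ↔ -4cos(5t); -2·5/(s^2 + 25) ↔ -2sin(5t).

f(t) = -2*sin(5*t) - 4*cos(5*t) + 4*exp(-t)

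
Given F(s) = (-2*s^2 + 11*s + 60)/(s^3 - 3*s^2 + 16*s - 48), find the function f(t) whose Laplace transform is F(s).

f(t) = 3*exp(3*t) - sin(4*t) - 5*cos(4*t)

Factor the denominator: s^3 - 3*s^2 + 16*s - 48 = (s - 3)*(s^2 + 16).
Partial fraction decomposition gives [3/(s - 3)] + [-5*s/(s^2 + 16)] + [-4/(s^2 + 16)].
Invert each term: 3/(s - 3) ↔ 3e^(3t); -5·s/(s^2 + 16) ↔ -5cos(4t); -1·4/(s^2 + 16) ↔ -sin(4t).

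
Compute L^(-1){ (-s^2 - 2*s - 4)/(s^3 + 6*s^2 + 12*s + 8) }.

Factor the denominator: s^3 + 6*s^2 + 12*s + 8 = (s + 2)^3.
Partial fraction decomposition gives [-1/(s + 2)] + [2/(s + 2)^2] + [-4/(s + 2)^3].
Invert each term: -1/(s + 2) ↔ -e^(-2t); 2/(s + 2)^2 ↔ 2t·e^(-2t); -4/(s + 2)^3 ↔ (-2)t^2·e^(-2t).

-2*t^2*exp(-2*t) + 2*t*exp(-2*t) - exp(-2*t)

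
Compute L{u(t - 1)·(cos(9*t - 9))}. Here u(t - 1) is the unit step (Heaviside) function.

By the second shifting theorem, L{u(t - c)·g(t - c)} = e^(-cs)·G(s) with c = 1 and G(s) = L{g(t)}.
L{cos(9t)} = s/(s^2 + 81).

s*exp(-s)/(s^2 + 81)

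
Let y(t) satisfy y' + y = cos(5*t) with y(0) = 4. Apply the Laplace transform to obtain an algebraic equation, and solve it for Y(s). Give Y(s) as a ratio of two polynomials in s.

Y(s) = (4*s^2 + s + 100)/(s^3 + s^2 + 25*s + 25)

Take the Laplace transform of both sides.
With L{y'} = sY - y(0) = sY - 4: the LHS transforms to (s + 1)Y - (4).
The right side is L{cos(5*t)} = s/(s^2 + 25).
So (s + 1)Y = s/(s^2 + 25) + (4).
Divide through and combine into a single rational function.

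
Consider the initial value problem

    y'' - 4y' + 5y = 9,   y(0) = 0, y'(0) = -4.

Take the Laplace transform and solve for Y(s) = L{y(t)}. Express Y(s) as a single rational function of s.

Transform both sides with L{·}.
With L{y''} = s^2 Y - s·y(0) - y'(0) and L{y'} = sY - y(0), with y(0) = 0, y'(0) = -4: the LHS transforms to (s^2 - 4*s + 5)Y - (-4).
The right side is L{9} = 9/s.
So (s^2 - 4*s + 5)Y = 9/s + (-4).
Solve for Y(s) and write it as one ratio of polynomials.

Y(s) = (-4*s + 9)/(s^3 - 4*s^2 + 5*s)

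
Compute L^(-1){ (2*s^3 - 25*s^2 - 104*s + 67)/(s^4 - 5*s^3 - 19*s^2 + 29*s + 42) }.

Factor the denominator: s^4 - 5*s^3 - 19*s^2 + 29*s + 42 = (s - 7)*(s - 2)*(s + 1)*(s + 3).
Partial fraction decomposition gives [-3/(s - 7)] + [3/(s + 1)] + [-1/(s + 3)] + [3/(s - 2)].
Invert each term: -3/(s - 7) ↔ -3e^(7t); 3/(s + 1) ↔ 3e^(-t); -1/(s + 3) ↔ -e^(-3t); 3/(s - 2) ↔ 3e^(2t).

-3*exp(7*t) + 3*exp(2*t) + 3*exp(-t) - exp(-3*t)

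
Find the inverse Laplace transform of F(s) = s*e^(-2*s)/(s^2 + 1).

The factor e^(-2s) signals a time shift by c = 2 (second shifting theorem).
L{cos(t)} = s/(s^2 + 1), so L^-1{s/(s^2 + 1)} = cos(t).
Hence the inverse is u(t - 2) times that function evaluated at t - 2.

Heaviside(t - 2)*(cos(t - 2))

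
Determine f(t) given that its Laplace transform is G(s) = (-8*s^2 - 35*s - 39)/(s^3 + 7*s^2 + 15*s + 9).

f(t) = 3*t*exp(-3*t) - 3*exp(-t) - 5*exp(-3*t)

Factor the denominator: s^3 + 7*s^2 + 15*s + 9 = (s + 1)*(s + 3)^2.
Partial fraction decomposition gives [-5/(s + 3)] + [3/(s + 3)^2] + [-3/(s + 1)].
Invert each term: -5/(s + 3) ↔ -5e^(-3t); 3/(s + 3)^2 ↔ 3t·e^(-3t); -3/(s + 1) ↔ -3e^(-t).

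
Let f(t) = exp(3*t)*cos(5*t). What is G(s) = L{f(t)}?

L{cos(5t)} = s/(s^2 + 25).
By the first shifting theorem, multiplying by e^(3t) replaces s with s - 3.

G(s) = (s - 3)/((s - 3)^2 + 25)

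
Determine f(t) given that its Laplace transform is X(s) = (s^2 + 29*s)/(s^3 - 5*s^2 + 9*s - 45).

f(t) = 5*exp(5*t) + 3*sin(3*t) - 4*cos(3*t)

Factor the denominator: s^3 - 5*s^2 + 9*s - 45 = (s - 5)*(s^2 + 9).
Partial fraction decomposition gives [5/(s - 5)] + [-4*s/(s^2 + 9)] + [9/(s^2 + 9)].
Invert each term: 5/(s - 5) ↔ 5e^(5t); -4·s/(s^2 + 9) ↔ -4cos(3t); 3·3/(s^2 + 9) ↔ 3sin(3t).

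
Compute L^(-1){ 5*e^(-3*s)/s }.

Heaviside(t - 3)*(5)

The factor e^(-3s) signals a time shift by c = 3 (second shifting theorem).
L{5} = 5/s, so L^-1{5/s} = 5.
Hence the inverse is u(t - 3) times that function evaluated at t - 3.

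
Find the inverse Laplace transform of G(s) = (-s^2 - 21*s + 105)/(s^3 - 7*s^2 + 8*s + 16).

Factor the denominator: s^3 - 7*s^2 + 8*s + 16 = (s - 4)^2*(s + 1).
Partial fraction decomposition gives [-6/(s - 4)] + [(s - 4)^(-2)] + [5/(s + 1)].
Invert each term: -6/(s - 4) ↔ -6e^(4t); 1/(s - 4)^2 ↔ t·e^(4t); 5/(s + 1) ↔ 5e^(-t).

t*exp(4*t) - 6*exp(4*t) + 5*exp(-t)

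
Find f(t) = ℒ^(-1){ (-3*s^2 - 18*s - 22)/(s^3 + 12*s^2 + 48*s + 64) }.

Factor the denominator: s^3 + 12*s^2 + 48*s + 64 = (s + 4)^3.
Partial fraction decomposition gives [-3/(s + 4)] + [6/(s + 4)^2] + [2/(s + 4)^3].
Invert each term: -3/(s + 4) ↔ -3e^(-4t); 6/(s + 4)^2 ↔ 6t·e^(-4t); 2/(s + 4)^3 ↔ (1)t^2·e^(-4t).

f(t) = t^2*exp(-4*t) + 6*t*exp(-4*t) - 3*exp(-4*t)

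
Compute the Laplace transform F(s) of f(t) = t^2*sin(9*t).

F(s) = 54*(s^2 - 27)/(s^2 + 81)^3

L{sin(9t)} = 9/(s^2 + 81).
Then apply L{t^2·g(t)} = (-1)^2 d^2/ds^2[G(s)] with G(s) = 9/(s^2 + 81):
differentiating 2 times and applying the sign gives 54*(s^2 - 27)/(s^2 + 81)^3.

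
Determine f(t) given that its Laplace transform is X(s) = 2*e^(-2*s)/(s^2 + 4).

The factor e^(-2s) signals a time shift by c = 2 (second shifting theorem).
L{sin(2t)} = 2/(s^2 + 4), so L^-1{2/(s^2 + 4)} = sin(2*t).
Hence the inverse is u(t - 2) times that function evaluated at t - 2.

f(t) = Heaviside(t - 2)*(sin(2*t - 4))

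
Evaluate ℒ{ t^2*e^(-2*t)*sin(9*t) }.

54*(s^2 + 4*s - 23)/(s^2 + 4*s + 85)^3

L{sin(9t)} = 9/(s^2 + 81).
Multiplying by e^(-2t) shifts s → s + 2, so L{e^(-2*t)*sin(9*t)} = 9/((s + 2)^2 + 81).
Then apply L{t^2·g(t)} = (-1)^2 d^2/ds^2[G(s)] with G(s) = 9/((s + 2)^2 + 81):
differentiating 2 times and applying the sign gives 54*(s^2 + 4*s - 23)/(s^2 + 4*s + 85)^3.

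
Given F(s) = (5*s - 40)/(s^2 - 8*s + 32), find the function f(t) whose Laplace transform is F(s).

f(t) = -5*exp(4*t)*sin(4*t) + 5*exp(4*t)*cos(4*t)

Complete the square in the denominator: s^2 - 8*s + 32 = (s - 4)^2 + 4^2.
Split the numerator to match: 5*s - 40 = 5·(s - 4) - 5·4.
Invert each term: 5·(s - 4)/((s - 4)^2 + 16) ↔ 5e^(4t)cos(4t); -5·4/((s - 4)^2 + 16) ↔ -5e^(4t)sin(4t).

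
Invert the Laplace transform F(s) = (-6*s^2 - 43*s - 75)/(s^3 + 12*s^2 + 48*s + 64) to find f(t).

f(t) = t^2*exp(-4*t)/2 + 5*t*exp(-4*t) - 6*exp(-4*t)

Factor the denominator: s^3 + 12*s^2 + 48*s + 64 = (s + 4)^3.
Partial fraction decomposition gives [-6/(s + 4)] + [5/(s + 4)^2] + [(s + 4)^(-3)].
Invert each term: -6/(s + 4) ↔ -6e^(-4t); 5/(s + 4)^2 ↔ 5t·e^(-4t); 1/(s + 4)^3 ↔ (1/2)t^2·e^(-4t).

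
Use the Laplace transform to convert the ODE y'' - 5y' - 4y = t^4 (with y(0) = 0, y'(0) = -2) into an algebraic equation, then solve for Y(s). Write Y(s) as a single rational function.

Take the Laplace transform of both sides.
With L{y''} = s^2 Y - s·y(0) - y'(0) and L{y'} = sY - y(0), with y(0) = 0, y'(0) = -2: the LHS transforms to (s^2 - 5*s - 4)Y - (-2).
The right side is L{t^4} = 24/s^5.
So (s^2 - 5*s - 4)Y = 24/s^5 + (-2).
Divide through and combine into a single rational function.

Y(s) = (-2*s^5 + 24)/(s^7 - 5*s^6 - 4*s^5)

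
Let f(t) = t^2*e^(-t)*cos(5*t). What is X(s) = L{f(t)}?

X(s) = 2*(s + 1)*(s^2 + 2*s - 74)/(s^2 + 2*s + 26)^3

L{cos(5t)} = s/(s^2 + 25).
Multiplying by e^(-t) shifts s → s + 1, so L{e^(-t)*cos(5*t)} = (s + 1)/((s + 1)^2 + 25).
Then apply L{t^2·g(t)} = (-1)^2 d^2/ds^2[G(s)] with G(s) = (s + 1)/((s + 1)^2 + 25):
differentiating 2 times and applying the sign gives 2*(s + 1)*(s^2 + 2*s - 74)/(s^2 + 2*s + 26)^3.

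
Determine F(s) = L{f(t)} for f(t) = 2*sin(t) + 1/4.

F(s) = 2/(s^2 + 1) + 1/(4*s)

Apply the Laplace transform termwise.
L{1/4} = (1/4)/s; (2)·[L{sin(t)} = 1/(s^2 + 1)].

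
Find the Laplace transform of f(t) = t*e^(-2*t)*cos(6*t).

L{cos(6t)} = s/(s^2 + 36).
Multiplying by e^(-2t) shifts s → s + 2, so L{e^(-2*t)*cos(6*t)} = (s + 2)/((s + 2)^2 + 36).
Then apply L{t·g(t)} = -d/ds[H(s)] with H(s) = (s + 2)/((s + 2)^2 + 36):
differentiating 1 time and applying the sign gives (s - 4)*(s + 8)/(s^2 + 4*s + 40)^2.

(s - 4)*(s + 8)/(s^2 + 4*s + 40)^2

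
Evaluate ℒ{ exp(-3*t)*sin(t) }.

1/((s + 3)^2 + 1)

L{sin(t)} = 1/(s^2 + 1).
By the first shifting theorem, multiplying by e^(-3t) replaces s with s + 3.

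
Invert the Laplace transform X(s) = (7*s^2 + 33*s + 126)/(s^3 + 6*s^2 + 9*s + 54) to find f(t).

Factor the denominator: s^3 + 6*s^2 + 9*s + 54 = (s + 6)*(s^2 + 9).
Partial fraction decomposition gives [4/(s + 6)] + [3*s/(s^2 + 9)] + [15/(s^2 + 9)].
Invert each term: 4/(s + 6) ↔ 4e^(-6t); 3·s/(s^2 + 9) ↔ 3cos(3t); 5·3/(s^2 + 9) ↔ 5sin(3t).

f(t) = 5*sin(3*t) + 3*cos(3*t) + 4*exp(-6*t)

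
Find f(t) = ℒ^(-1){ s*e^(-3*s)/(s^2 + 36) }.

f(t) = Heaviside(t - 3)*(cos(6*t - 18))

The factor e^(-3s) signals a time shift by c = 3 (second shifting theorem).
L{cos(6t)} = s/(s^2 + 36), so L^-1{s/(s^2 + 36)} = cos(6*t).
Hence the inverse is u(t - 3) times that function evaluated at t - 3.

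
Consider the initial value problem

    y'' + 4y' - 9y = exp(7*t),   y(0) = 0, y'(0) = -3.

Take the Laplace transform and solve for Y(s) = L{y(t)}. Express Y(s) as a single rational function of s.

Y(s) = (-3*s + 22)/(s^3 - 3*s^2 - 37*s + 63)

Apply the Laplace transform to the equation.
The derivative rules (L{y''} = s^2 Y - s·y(0) - y'(0) and L{y'} = sY - y(0), with y(0) = 0, y'(0) = -3) turn the left side into (s^2 + 4*s - 9)Y - (-3).
The right side is L{exp(7*t)} = 1/(s - 7).
So (s^2 + 4*s - 9)Y = 1/(s - 7) + (-3).
Divide through and combine into a single rational function.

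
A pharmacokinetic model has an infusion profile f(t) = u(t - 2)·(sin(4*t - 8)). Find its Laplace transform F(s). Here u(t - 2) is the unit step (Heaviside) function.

By the second shifting theorem, L{u(t - c)·g(t - c)} = e^(-cs)·G(s) with c = 2 and G(s) = L{g(t)}.
L{sin(4t)} = 4/(s^2 + 16).

F(s) = 4*exp(-2*s)/(s^2 + 16)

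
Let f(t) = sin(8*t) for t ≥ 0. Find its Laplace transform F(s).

L{sin(8t)} = 8/(s^2 + 64).

F(s) = 8/(s^2 + 64)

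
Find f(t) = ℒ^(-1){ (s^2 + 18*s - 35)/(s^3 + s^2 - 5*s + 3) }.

Factor the denominator: s^3 + s^2 - 5*s + 3 = (s - 1)^2*(s + 3).
Partial fraction decomposition gives [6/(s - 1)] + [-4/(s - 1)^2] + [-5/(s + 3)].
Invert each term: 6/(s - 1) ↔ 6e^(t); -4/(s - 1)^2 ↔ -4t·e^(t); -5/(s + 3) ↔ -5e^(-3t).

f(t) = -4*t*exp(t) + 6*exp(t) - 5*exp(-3*t)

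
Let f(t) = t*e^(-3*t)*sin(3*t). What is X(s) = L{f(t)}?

L{sin(3t)} = 3/(s^2 + 9).
Multiplying by e^(-3t) shifts s → s + 3, so L{e^(-3*t)*sin(3*t)} = 3/((s + 3)^2 + 9).
Then apply L{t·g(t)} = -d/ds[G(s)] with G(s) = 3/((s + 3)^2 + 9):
differentiating 1 time and applying the sign gives 6*(s + 3)/(s^2 + 6*s + 18)^2.

X(s) = 6*(s + 3)/(s^2 + 6*s + 18)^2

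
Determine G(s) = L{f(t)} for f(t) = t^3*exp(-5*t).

G(s) = 6/(s + 5)^4

L{t^3} = 3!/s^4 = 6/s^4.
By the first shifting theorem, multiplying by e^(-5t) replaces s with s + 5.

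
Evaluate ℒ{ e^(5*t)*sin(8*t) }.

L{sin(8t)} = 8/(s^2 + 64).
By the first shifting theorem, multiplying by e^(5t) replaces s with s - 5.

8/((s - 5)^2 + 64)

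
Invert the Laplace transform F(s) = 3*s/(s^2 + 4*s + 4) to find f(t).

Factor the denominator: s^2 + 4*s + 4 = (s + 2)^2.
Partial fraction decomposition gives [3/(s + 2)] + [-6/(s + 2)^2].
Invert each term: 3/(s + 2) ↔ 3e^(-2t); -6/(s + 2)^2 ↔ -6t·e^(-2t).

f(t) = -6*t*exp(-2*t) + 3*exp(-2*t)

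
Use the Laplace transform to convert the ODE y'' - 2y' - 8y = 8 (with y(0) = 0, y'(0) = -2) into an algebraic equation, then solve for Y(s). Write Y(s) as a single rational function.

Take the Laplace transform of both sides.
Using L{y''} = s^2 Y - s·y(0) - y'(0) and L{y'} = sY - y(0), with y(0) = 0, y'(0) = -2, the left side becomes (s^2 - 2*s - 8)Y - (-2).
The right side is L{8} = 8/s.
So (s^2 - 2*s - 8)Y = 8/s + (-2).
Isolate Y and clear denominators.

Y(s) = -2/(s^2 + 2*s)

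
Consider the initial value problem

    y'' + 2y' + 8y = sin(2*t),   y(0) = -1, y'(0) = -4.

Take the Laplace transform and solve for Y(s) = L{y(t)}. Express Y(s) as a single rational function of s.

Y(s) = (-s^3 - 6*s^2 - 4*s - 22)/(s^4 + 2*s^3 + 12*s^2 + 8*s + 32)

Take the Laplace transform of both sides.
With L{y''} = s^2 Y - s·y(0) - y'(0) and L{y'} = sY - y(0), with y(0) = -1, y'(0) = -4: the LHS transforms to (s^2 + 2*s + 8)Y - (-s - 6).
The right side is L{sin(2*t)} = 2/(s^2 + 4).
So (s^2 + 2*s + 8)Y = 2/(s^2 + 4) + (-s - 6).
Isolate Y and clear denominators.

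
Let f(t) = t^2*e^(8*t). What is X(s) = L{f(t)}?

L{e^(8t)} = 1/(s - 8).
Then apply L{t^2·g(t)} = (-1)^2 d^2/ds^2[G(s)] with G(s) = 1/(s - 8):
differentiating 2 times and applying the sign gives 2/(s - 8)^3.

X(s) = 2/(s - 8)^3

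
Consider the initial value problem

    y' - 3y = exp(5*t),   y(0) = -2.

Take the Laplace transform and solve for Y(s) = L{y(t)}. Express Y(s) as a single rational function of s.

Transform both sides with L{·}.
The derivative rules (L{y'} = sY - y(0) = sY - (-2)) turn the left side into (s - 3)Y - (-2).
The right side is L{exp(5*t)} = 1/(s - 5).
So (s - 3)Y = 1/(s - 5) + (-2).
Solve for Y(s) and write it as one ratio of polynomials.

Y(s) = (-2*s + 11)/(s^2 - 8*s + 15)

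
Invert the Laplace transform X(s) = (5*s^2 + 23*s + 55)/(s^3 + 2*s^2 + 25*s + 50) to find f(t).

Factor the denominator: s^3 + 2*s^2 + 25*s + 50 = (s + 2)*(s^2 + 25).
Partial fraction decomposition gives [1/(s + 2)] + [4*s/(s^2 + 25)] + [15/(s^2 + 25)].
Invert each term: 1/(s + 2) ↔ e^(-2t); 4·s/(s^2 + 25) ↔ 4cos(5t); 3·5/(s^2 + 25) ↔ 3sin(5t).

f(t) = 3*sin(5*t) + 4*cos(5*t) + exp(-2*t)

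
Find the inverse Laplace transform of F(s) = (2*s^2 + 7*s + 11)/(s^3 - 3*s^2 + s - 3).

5*exp(3*t) - 2*sin(t) - 3*cos(t)

Factor the denominator: s^3 - 3*s^2 + s - 3 = (s - 3)*(s^2 + 1).
Partial fraction decomposition gives [5/(s - 3)] + [-3*s/(s^2 + 1)] + [-2/(s^2 + 1)].
Invert each term: 5/(s - 3) ↔ 5e^(3t); -3·s/(s^2 + 1) ↔ -3cos(t); -2·1/(s^2 + 1) ↔ -2sin(t).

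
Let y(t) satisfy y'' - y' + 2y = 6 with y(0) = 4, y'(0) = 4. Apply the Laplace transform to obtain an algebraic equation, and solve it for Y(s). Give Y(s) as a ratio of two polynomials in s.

Transform both sides with L{·}.
Using L{y''} = s^2 Y - s·y(0) - y'(0) and L{y'} = sY - y(0), with y(0) = 4, y'(0) = 4, the left side becomes (s^2 - s + 2)Y - (4*s).
The right side is L{6} = 6/s.
So (s^2 - s + 2)Y = 6/s + (4*s).
Divide through and combine into a single rational function.

Y(s) = (4*s^2 + 6)/(s^3 - s^2 + 2*s)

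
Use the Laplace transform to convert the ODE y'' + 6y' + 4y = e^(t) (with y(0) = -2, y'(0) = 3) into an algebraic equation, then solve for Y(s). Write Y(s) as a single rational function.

Laplace-transform each side.
With L{y''} = s^2 Y - s·y(0) - y'(0) and L{y'} = sY - y(0), with y(0) = -2, y'(0) = 3: the LHS transforms to (s^2 + 6*s + 4)Y - (-2*s - 9).
The right side is L{e^(t)} = 1/(s - 1).
So (s^2 + 6*s + 4)Y = 1/(s - 1) + (-2*s - 9).
Divide through and combine into a single rational function.

Y(s) = (-2*s^2 - 7*s + 10)/(s^3 + 5*s^2 - 2*s - 4)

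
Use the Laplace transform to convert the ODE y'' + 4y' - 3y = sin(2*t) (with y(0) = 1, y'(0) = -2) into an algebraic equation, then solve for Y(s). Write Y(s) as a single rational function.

Take the Laplace transform of both sides.
The derivative rules (L{y''} = s^2 Y - s·y(0) - y'(0) and L{y'} = sY - y(0), with y(0) = 1, y'(0) = -2) turn the left side into (s^2 + 4*s - 3)Y - (s + 2).
The right side is L{sin(2*t)} = 2/(s^2 + 4).
So (s^2 + 4*s - 3)Y = 2/(s^2 + 4) + (s + 2).
Divide through and combine into a single rational function.

Y(s) = (s^3 + 2*s^2 + 4*s + 10)/(s^4 + 4*s^3 + s^2 + 16*s - 12)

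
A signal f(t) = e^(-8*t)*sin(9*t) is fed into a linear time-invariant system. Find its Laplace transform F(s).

F(s) = 9/((s + 8)^2 + 81)

L{sin(9t)} = 9/(s^2 + 81).
By the first shifting theorem, multiplying by e^(-8t) replaces s with s + 8.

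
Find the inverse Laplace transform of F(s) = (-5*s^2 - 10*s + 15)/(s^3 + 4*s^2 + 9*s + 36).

2*sin(3*t) - 4*cos(3*t) - exp(-4*t)

Factor the denominator: s^3 + 4*s^2 + 9*s + 36 = (s + 4)*(s^2 + 9).
Partial fraction decomposition gives [-1/(s + 4)] + [-4*s/(s^2 + 9)] + [6/(s^2 + 9)].
Invert each term: -1/(s + 4) ↔ -e^(-4t); -4·s/(s^2 + 9) ↔ -4cos(3t); 2·3/(s^2 + 9) ↔ 2sin(3t).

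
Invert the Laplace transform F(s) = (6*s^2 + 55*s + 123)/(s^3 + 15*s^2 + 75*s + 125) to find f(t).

Factor the denominator: s^3 + 15*s^2 + 75*s + 125 = (s + 5)^3.
Partial fraction decomposition gives [6/(s + 5)] + [-5/(s + 5)^2] + [-2/(s + 5)^3].
Invert each term: 6/(s + 5) ↔ 6e^(-5t); -5/(s + 5)^2 ↔ -5t·e^(-5t); -2/(s + 5)^3 ↔ (-1)t^2·e^(-5t).

f(t) = -t^2*exp(-5*t) - 5*t*exp(-5*t) + 6*exp(-5*t)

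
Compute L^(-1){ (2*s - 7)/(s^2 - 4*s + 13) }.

-exp(2*t)*sin(3*t) + 2*exp(2*t)*cos(3*t)

Complete the square in the denominator: s^2 - 4*s + 13 = (s - 2)^2 + 3^2.
Split the numerator to match: 2*s - 7 = 2·(s - 2) - 1·3.
Invert each term: 2·(s - 2)/((s - 2)^2 + 9) ↔ 2e^(2t)cos(3t); -1·3/((s - 2)^2 + 9) ↔ -e^(2t)sin(3t).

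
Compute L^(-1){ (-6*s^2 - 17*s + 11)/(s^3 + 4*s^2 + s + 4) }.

3*sin(t) - 5*cos(t) - exp(-4*t)

Factor the denominator: s^3 + 4*s^2 + s + 4 = (s + 4)*(s^2 + 1).
Partial fraction decomposition gives [-1/(s + 4)] + [-5*s/(s^2 + 1)] + [3/(s^2 + 1)].
Invert each term: -1/(s + 4) ↔ -e^(-4t); -5·s/(s^2 + 1) ↔ -5cos(t); 3·1/(s^2 + 1) ↔ 3sin(t).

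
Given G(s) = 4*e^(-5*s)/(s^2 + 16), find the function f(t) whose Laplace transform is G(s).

f(t) = Heaviside(t - 5)*(sin(4*t - 20))

The factor e^(-5s) signals a time shift by c = 5 (second shifting theorem).
L{sin(4t)} = 4/(s^2 + 16), so L^-1{4/(s^2 + 16)} = sin(4*t).
Hence the inverse is u(t - 5) times that function evaluated at t - 5.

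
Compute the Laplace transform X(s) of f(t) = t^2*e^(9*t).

X(s) = 2/(s - 9)^3

L{e^(9t)} = 1/(s - 9).
Then apply L{t^2·g(t)} = (-1)^2 d^2/ds^2[G(s)] with G(s) = 1/(s - 9):
differentiating 2 times and applying the sign gives 2/(s - 9)^3.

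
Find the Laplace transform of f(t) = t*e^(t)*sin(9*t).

18*(s - 1)/(s^2 - 2*s + 82)^2

L{sin(9t)} = 9/(s^2 + 81).
Multiplying by e^(t) shifts s → s - 1, so L{e^(t)*sin(9*t)} = 9/((s - 1)^2 + 81).
Then apply L{t·g(t)} = -d/ds[H(s)] with H(s) = 9/((s - 1)^2 + 81):
differentiating 1 time and applying the sign gives 18*(s - 1)/(s^2 - 2*s + 82)^2.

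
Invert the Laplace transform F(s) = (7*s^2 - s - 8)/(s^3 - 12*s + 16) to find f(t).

Factor the denominator: s^3 - 12*s + 16 = (s - 2)^2*(s + 4).
Partial fraction decomposition gives [4/(s - 2)] + [3/(s - 2)^2] + [3/(s + 4)].
Invert each term: 4/(s - 2) ↔ 4e^(2t); 3/(s - 2)^2 ↔ 3t·e^(2t); 3/(s + 4) ↔ 3e^(-4t).

f(t) = 3*t*exp(2*t) + 4*exp(2*t) + 3*exp(-4*t)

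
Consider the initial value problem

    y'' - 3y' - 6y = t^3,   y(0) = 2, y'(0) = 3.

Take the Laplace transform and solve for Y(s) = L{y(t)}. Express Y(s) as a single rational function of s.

Y(s) = (2*s^5 - 3*s^4 + 6)/(s^6 - 3*s^5 - 6*s^4)

Laplace-transform each side.
With L{y''} = s^2 Y - s·y(0) - y'(0) and L{y'} = sY - y(0), with y(0) = 2, y'(0) = 3: the LHS transforms to (s^2 - 3*s - 6)Y - (2*s - 3).
The right side is L{t^3} = 6/s^4.
So (s^2 - 3*s - 6)Y = 6/s^4 + (2*s - 3).
Divide through and combine into a single rational function.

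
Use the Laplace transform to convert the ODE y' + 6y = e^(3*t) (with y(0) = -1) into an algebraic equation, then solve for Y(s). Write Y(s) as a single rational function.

Y(s) = (-s + 4)/(s^2 + 3*s - 18)

Laplace-transform each side.
Using L{y'} = sY - y(0) = sY - (-1), the left side becomes (s + 6)Y - (-1).
The right side is L{e^(3*t)} = 1/(s - 3).
So (s + 6)Y = 1/(s - 3) + (-1).
Isolate Y and clear denominators.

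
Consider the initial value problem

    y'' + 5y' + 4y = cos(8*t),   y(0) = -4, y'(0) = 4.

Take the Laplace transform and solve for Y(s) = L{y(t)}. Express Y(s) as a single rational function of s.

Laplace-transform each side.
With L{y''} = s^2 Y - s·y(0) - y'(0) and L{y'} = sY - y(0), with y(0) = -4, y'(0) = 4: the LHS transforms to (s^2 + 5*s + 4)Y - (-4*s - 16).
The right side is L{cos(8*t)} = s/(s^2 + 64).
So (s^2 + 5*s + 4)Y = s/(s^2 + 64) + (-4*s - 16).
Divide through and combine into a single rational function.

Y(s) = (-4*s^3 - 16*s^2 - 255*s - 1024)/(s^4 + 5*s^3 + 68*s^2 + 320*s + 256)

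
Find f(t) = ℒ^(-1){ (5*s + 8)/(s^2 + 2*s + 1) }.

Factor the denominator: s^2 + 2*s + 1 = (s + 1)^2.
Partial fraction decomposition gives [5/(s + 1)] + [3/(s + 1)^2].
Invert each term: 5/(s + 1) ↔ 5e^(-t); 3/(s + 1)^2 ↔ 3t·e^(-t).

f(t) = 3*t*exp(-t) + 5*exp(-t)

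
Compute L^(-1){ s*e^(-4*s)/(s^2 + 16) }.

The factor e^(-4s) signals a time shift by c = 4 (second shifting theorem).
L{cos(4t)} = s/(s^2 + 16), so L^-1{s/(s^2 + 16)} = cos(4*t).
Hence the inverse is u(t - 4) times that function evaluated at t - 4.

Heaviside(t - 4)*(cos(4*t - 16))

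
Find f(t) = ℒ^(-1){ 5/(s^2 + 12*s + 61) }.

f(t) = exp(-6*t)*sin(5*t)

Rewrite the denominator: s^2 + 12*s + 61 = (s + 6)^2 + 25.
The form in (s + 6) signals a first-shifting-theorem factor e^(-6t).
Since L{sin(5t)} = 5/(s^2 + 25), the inverse is e^(-6*t)*sin(5*t).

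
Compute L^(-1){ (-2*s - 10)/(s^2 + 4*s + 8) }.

-3*exp(-2*t)*sin(2*t) - 2*exp(-2*t)*cos(2*t)

Complete the square in the denominator: s^2 + 4*s + 8 = (s + 2)^2 + 2^2.
Split the numerator to match: -2*s - 10 = -2·(s + 2) - 3·2.
Invert each term: -2·(s + 2)/((s + 2)^2 + 4) ↔ -2e^(-2t)cos(2t); -3·2/((s + 2)^2 + 4) ↔ -3e^(-2t)sin(2t).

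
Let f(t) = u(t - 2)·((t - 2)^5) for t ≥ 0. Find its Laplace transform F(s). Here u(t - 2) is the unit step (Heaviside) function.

By the second shifting theorem, L{u(t - c)·g(t - c)} = e^(-cs)·G(s) with c = 2 and G(s) = L{g(t)}.
L{t^5} = 5!/s^6 = 120/s^6.

F(s) = 120*exp(-2*s)/s^6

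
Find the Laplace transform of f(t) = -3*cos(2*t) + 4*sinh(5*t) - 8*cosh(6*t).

-3*s/(s^2 + 4) - 8*s/(s^2 - 36) + 20/(s^2 - 25)

By linearity of the Laplace transform, transform each term separately.
(-3)·[L{cos(2t)} = s/(s^2 + 4)]; (4)·[L{sinh(5t)} = 5/(s^2 - 25)]; (-8)·[L{cosh(6t)} = s/(s^2 - 36)].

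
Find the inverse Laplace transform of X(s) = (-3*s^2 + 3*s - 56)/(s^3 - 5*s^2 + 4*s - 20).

-4*exp(5*t) + 4*sin(2*t) + cos(2*t)

Factor the denominator: s^3 - 5*s^2 + 4*s - 20 = (s - 5)*(s^2 + 4).
Partial fraction decomposition gives [-4/(s - 5)] + [s/(s^2 + 4)] + [8/(s^2 + 4)].
Invert each term: -4/(s - 5) ↔ -4e^(5t); 1·s/(s^2 + 4) ↔ cos(2t); 4·2/(s^2 + 4) ↔ 4sin(2t).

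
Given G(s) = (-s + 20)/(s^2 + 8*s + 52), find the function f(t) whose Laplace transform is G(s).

Complete the square in the denominator: s^2 + 8*s + 52 = (s + 4)^2 + 6^2.
Split the numerator to match: -s + 20 = -1·(s + 4) + 4·6.
Invert each term: -1·(s + 4)/((s + 4)^2 + 36) ↔ -e^(-4t)cos(6t); 4·6/((s + 4)^2 + 36) ↔ 4e^(-4t)sin(6t).

f(t) = 4*exp(-4*t)*sin(6*t) - exp(-4*t)*cos(6*t)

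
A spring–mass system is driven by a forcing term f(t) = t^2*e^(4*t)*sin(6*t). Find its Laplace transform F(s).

L{sin(6t)} = 6/(s^2 + 36).
Multiplying by e^(4t) shifts s → s - 4, so L{e^(4*t)*sin(6*t)} = 6/((s - 4)^2 + 36).
Then apply L{t^2·g(t)} = (-1)^2 d^2/ds^2[G(s)] with G(s) = 6/((s - 4)^2 + 36):
differentiating 2 times and applying the sign gives 36*(s^2 - 8*s + 4)/(s^2 - 8*s + 52)^3.

F(s) = 36*(s^2 - 8*s + 4)/(s^2 - 8*s + 52)^3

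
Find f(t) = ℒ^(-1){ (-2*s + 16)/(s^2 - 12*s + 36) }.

f(t) = 4*t*exp(6*t) - 2*exp(6*t)

Factor the denominator: s^2 - 12*s + 36 = (s - 6)^2.
Partial fraction decomposition gives [-2/(s - 6)] + [4/(s - 6)^2].
Invert each term: -2/(s - 6) ↔ -2e^(6t); 4/(s - 6)^2 ↔ 4t·e^(6t).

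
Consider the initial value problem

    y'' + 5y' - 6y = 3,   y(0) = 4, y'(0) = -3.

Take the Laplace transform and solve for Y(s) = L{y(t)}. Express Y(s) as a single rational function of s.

Y(s) = (4*s^2 + 17*s + 3)/(s^3 + 5*s^2 - 6*s)

Take the Laplace transform of both sides.
Using L{y''} = s^2 Y - s·y(0) - y'(0) and L{y'} = sY - y(0), with y(0) = 4, y'(0) = -3, the left side becomes (s^2 + 5*s - 6)Y - (4*s + 17).
The right side is L{3} = 3/s.
So (s^2 + 5*s - 6)Y = 3/s + (4*s + 17).
Divide through and combine into a single rational function.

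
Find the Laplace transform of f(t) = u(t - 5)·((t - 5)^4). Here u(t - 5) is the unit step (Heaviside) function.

By the second shifting theorem, L{u(t - c)·g(t - c)} = e^(-cs)·G(s) with c = 5 and G(s) = L{g(t)}.
L{t^4} = 4!/s^5 = 24/s^5.

24*exp(-5*s)/s^5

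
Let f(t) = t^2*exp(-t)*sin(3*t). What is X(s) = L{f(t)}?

L{sin(3t)} = 3/(s^2 + 9).
Multiplying by e^(-t) shifts s → s + 1, so L{exp(-t)*sin(3*t)} = 3/((s + 1)^2 + 9).
Then apply L{t^2·g(t)} = (-1)^2 d^2/ds^2[G(s)] with G(s) = 3/((s + 1)^2 + 9):
differentiating 2 times and applying the sign gives 18*(s^2 + 2*s - 2)/(s^2 + 2*s + 10)^3.

X(s) = 18*(s^2 + 2*s - 2)/(s^2 + 2*s + 10)^3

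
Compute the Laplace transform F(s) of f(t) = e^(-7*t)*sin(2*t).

F(s) = 2/((s + 7)^2 + 4)

L{sin(2t)} = 2/(s^2 + 4).
By the first shifting theorem, multiplying by e^(-7t) replaces s with s + 7.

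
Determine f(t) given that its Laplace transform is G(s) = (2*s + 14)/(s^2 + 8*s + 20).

Complete the square in the denominator: s^2 + 8*s + 20 = (s + 4)^2 + 2^2.
Split the numerator to match: 2*s + 14 = 2·(s + 4) + 3·2.
Invert each term: 2·(s + 4)/((s + 4)^2 + 4) ↔ 2e^(-4t)cos(2t); 3·2/((s + 4)^2 + 4) ↔ 3e^(-4t)sin(2t).

f(t) = 3*exp(-4*t)*sin(2*t) + 2*exp(-4*t)*cos(2*t)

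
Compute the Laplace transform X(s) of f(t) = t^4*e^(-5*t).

L{t^4} = 4!/s^5 = 24/s^5.
By the first shifting theorem, multiplying by e^(-5t) replaces s with s + 5.

X(s) = 24/(s + 5)^5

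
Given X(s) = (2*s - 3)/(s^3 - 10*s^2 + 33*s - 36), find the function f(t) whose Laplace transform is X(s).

Factor the denominator: s^3 - 10*s^2 + 33*s - 36 = (s - 4)*(s - 3)^2.
Partial fraction decomposition gives [-5/(s - 3)] + [-3/(s - 3)^2] + [5/(s - 4)].
Invert each term: -5/(s - 3) ↔ -5e^(3t); -3/(s - 3)^2 ↔ -3t·e^(3t); 5/(s - 4) ↔ 5e^(4t).

f(t) = -3*t*exp(3*t) + 5*exp(4*t) - 5*exp(3*t)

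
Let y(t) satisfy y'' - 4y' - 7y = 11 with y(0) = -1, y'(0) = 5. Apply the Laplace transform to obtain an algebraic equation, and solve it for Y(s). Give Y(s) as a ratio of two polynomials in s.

Take the Laplace transform of both sides.
The derivative rules (L{y''} = s^2 Y - s·y(0) - y'(0) and L{y'} = sY - y(0), with y(0) = -1, y'(0) = 5) turn the left side into (s^2 - 4*s - 7)Y - (-s + 9).
The right side is L{11} = 11/s.
So (s^2 - 4*s - 7)Y = 11/s + (-s + 9).
Divide through and combine into a single rational function.

Y(s) = (-s^2 + 9*s + 11)/(s^3 - 4*s^2 - 7*s)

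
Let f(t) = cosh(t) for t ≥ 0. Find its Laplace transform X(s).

L{cosh(t)} = s/(s^2 - 1).

X(s) = s/(s^2 - 1)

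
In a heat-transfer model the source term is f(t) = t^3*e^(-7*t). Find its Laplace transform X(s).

X(s) = 6/(s + 7)^4

L{t^3} = 3!/s^4 = 6/s^4.
By the first shifting theorem, multiplying by e^(-7t) replaces s with s + 7.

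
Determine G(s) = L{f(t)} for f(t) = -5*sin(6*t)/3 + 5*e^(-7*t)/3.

The transform is linear, so treat each term independently.
(5/3)·[L{e^(-7t)} = 1/(s + 7)]; (-5/3)·[L{sin(6t)} = 6/(s^2 + 36)].

G(s) = -10/(s^2 + 36) + 5/(3*(s + 7))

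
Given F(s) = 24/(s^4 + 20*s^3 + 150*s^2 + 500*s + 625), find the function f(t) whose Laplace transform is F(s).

f(t) = 4*t^3*exp(-5*t)

Rewrite the denominator: s^4 + 20*s^3 + 150*s^2 + 500*s + 625 = (s + 5)^4.
The form in (s + 5) signals a first-shifting-theorem factor e^(-5t).
Since L{t^3} = 3!/s^4 = 6/s^4, the inverse is t^3*e^(-5*t), scaled by 4.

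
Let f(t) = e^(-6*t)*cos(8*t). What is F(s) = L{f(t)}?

F(s) = (s + 6)/((s + 6)^2 + 64)

L{cos(8t)} = s/(s^2 + 64).
By the first shifting theorem, multiplying by e^(-6t) replaces s with s + 6.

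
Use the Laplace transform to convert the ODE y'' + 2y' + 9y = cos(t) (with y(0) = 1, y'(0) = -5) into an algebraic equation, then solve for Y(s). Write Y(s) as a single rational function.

Y(s) = (s^3 - 3*s^2 + 2*s - 3)/(s^4 + 2*s^3 + 10*s^2 + 2*s + 9)

Laplace-transform each side.
The derivative rules (L{y''} = s^2 Y - s·y(0) - y'(0) and L{y'} = sY - y(0), with y(0) = 1, y'(0) = -5) turn the left side into (s^2 + 2*s + 9)Y - (s - 3).
The right side is L{cos(t)} = s/(s^2 + 1).
So (s^2 + 2*s + 9)Y = s/(s^2 + 1) + (s - 3).
Divide through and combine into a single rational function.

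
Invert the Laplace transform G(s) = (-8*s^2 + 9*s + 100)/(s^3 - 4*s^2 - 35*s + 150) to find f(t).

f(t) = -5*t*exp(5*t) - 6*exp(5*t) - 2*exp(-6*t)

Factor the denominator: s^3 - 4*s^2 - 35*s + 150 = (s - 5)^2*(s + 6).
Partial fraction decomposition gives [-6/(s - 5)] + [-5/(s - 5)^2] + [-2/(s + 6)].
Invert each term: -6/(s - 5) ↔ -6e^(5t); -5/(s - 5)^2 ↔ -5t·e^(5t); -2/(s + 6) ↔ -2e^(-6t).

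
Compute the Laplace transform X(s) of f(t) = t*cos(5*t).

X(s) = (s - 5)*(s + 5)/(s^2 + 25)^2

L{cos(5t)} = s/(s^2 + 25).
Then apply L{t·g(t)} = -d/ds[G(s)] with G(s) = s/(s^2 + 25):
differentiating 1 time and applying the sign gives (s - 5)*(s + 5)/(s^2 + 25)^2.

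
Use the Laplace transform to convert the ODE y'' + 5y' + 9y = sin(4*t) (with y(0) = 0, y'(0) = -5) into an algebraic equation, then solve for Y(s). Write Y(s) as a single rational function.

Laplace-transform each side.
The derivative rules (L{y''} = s^2 Y - s·y(0) - y'(0) and L{y'} = sY - y(0), with y(0) = 0, y'(0) = -5) turn the left side into (s^2 + 5*s + 9)Y - (-5).
The right side is L{sin(4*t)} = 4/(s^2 + 16).
So (s^2 + 5*s + 9)Y = 4/(s^2 + 16) + (-5).
Solve for Y(s) and write it as one ratio of polynomials.

Y(s) = (-5*s^2 - 76)/(s^4 + 5*s^3 + 25*s^2 + 80*s + 144)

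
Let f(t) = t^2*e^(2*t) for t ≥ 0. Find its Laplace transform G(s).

G(s) = 2/(s - 2)^3

L{e^(2t)} = 1/(s - 2).
Then apply L{t^2·g(t)} = (-1)^2 d^2/ds^2[H(s)] with H(s) = 1/(s - 2):
differentiating 2 times and applying the sign gives 2/(s - 2)^3.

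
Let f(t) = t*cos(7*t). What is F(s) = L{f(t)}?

F(s) = (s - 7)*(s + 7)/(s^2 + 49)^2

L{cos(7t)} = s/(s^2 + 49).
Then apply L{t·g(t)} = -d/ds[G(s)] with G(s) = s/(s^2 + 49):
differentiating 1 time and applying the sign gives (s - 7)*(s + 7)/(s^2 + 49)^2.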